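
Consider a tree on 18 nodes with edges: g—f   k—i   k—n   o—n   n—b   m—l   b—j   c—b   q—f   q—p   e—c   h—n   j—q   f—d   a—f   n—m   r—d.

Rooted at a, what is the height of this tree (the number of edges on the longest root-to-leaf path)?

7

The longest root-to-leaf path is a–f–q–j–b–n–m–l (7 edges).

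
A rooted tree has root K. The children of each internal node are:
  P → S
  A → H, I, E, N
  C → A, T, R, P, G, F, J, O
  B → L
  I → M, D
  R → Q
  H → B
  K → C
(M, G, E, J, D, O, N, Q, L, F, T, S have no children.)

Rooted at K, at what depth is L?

5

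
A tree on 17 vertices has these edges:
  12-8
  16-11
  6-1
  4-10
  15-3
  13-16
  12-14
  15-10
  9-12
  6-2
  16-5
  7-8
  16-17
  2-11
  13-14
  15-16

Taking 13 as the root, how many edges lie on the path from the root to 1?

Climbing from 1 to the root: 1 → 6 → 2 → 11 → 16 → 13. That's 5 steps.

5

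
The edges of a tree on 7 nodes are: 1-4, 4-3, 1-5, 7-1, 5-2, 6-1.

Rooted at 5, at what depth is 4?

2

5–1–4 — 2 edges.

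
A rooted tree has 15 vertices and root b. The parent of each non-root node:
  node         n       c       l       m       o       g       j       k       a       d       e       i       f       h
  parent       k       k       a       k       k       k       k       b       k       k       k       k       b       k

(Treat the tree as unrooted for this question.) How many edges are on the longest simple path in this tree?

4

A longest path is f-b-k-a-l, with 4 edges.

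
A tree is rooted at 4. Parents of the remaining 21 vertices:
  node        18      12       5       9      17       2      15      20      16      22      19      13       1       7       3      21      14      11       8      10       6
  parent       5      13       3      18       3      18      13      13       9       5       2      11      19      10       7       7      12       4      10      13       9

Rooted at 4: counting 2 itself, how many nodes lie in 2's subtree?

3

The subtree rooted at 2 contains: 2, 19, 1 — 3 nodes.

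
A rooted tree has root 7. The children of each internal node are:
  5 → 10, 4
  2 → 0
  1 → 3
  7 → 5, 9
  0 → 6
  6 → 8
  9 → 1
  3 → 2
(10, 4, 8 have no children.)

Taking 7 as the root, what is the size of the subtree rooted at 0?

3

0's subtree: {0, 6, 8}, size 3.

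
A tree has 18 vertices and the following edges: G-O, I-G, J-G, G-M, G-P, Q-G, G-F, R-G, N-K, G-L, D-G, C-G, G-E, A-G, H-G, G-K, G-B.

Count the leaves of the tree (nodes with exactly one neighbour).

The leaves are A, B, C, D, E, F, H, I, J, L, M, N, O, P, Q, R.
That is 16 leaves.

16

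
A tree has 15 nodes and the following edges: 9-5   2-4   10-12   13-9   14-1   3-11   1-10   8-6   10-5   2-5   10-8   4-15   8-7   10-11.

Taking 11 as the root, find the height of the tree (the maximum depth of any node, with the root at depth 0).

5

A deepest node is 15, reached by 11–10–5–2–4–15.
That path has 5 edges, so the height is 5.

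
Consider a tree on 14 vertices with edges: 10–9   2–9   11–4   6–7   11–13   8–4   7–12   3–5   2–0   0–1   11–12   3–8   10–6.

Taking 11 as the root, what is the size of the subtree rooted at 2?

3

Descendants of 2 (including itself): 2, 0, 1. That's 3.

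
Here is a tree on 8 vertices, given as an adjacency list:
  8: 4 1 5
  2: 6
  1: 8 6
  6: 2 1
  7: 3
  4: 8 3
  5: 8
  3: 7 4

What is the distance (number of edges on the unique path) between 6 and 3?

4

6 - 1 - 8 - 4 - 3: 4 edges.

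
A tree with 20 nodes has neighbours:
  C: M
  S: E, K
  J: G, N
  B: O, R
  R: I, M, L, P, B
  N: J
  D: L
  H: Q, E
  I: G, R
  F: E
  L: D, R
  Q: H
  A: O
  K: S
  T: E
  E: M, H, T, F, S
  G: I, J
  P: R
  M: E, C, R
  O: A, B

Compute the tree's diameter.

8

Starting from N, a farthest node is Q at distance 8.
One longest path: N–J–G–I–R–M–E–H–Q.
So the diameter is 8.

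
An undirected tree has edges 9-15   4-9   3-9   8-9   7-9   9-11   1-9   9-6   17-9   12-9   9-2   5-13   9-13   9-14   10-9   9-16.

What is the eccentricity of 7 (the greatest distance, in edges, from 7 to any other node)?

3

A farthest node from 7 is 5.
The path 7–9–13–5 has 3 edges.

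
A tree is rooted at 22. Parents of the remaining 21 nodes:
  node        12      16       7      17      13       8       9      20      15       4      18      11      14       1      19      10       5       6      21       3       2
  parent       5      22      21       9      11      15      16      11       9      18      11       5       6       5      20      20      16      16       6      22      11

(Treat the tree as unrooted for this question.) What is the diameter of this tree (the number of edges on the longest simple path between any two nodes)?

7

Starting from 7, a farthest node is 19 at distance 7.
One longest path: 7-21-6-16-5-11-20-19.
So the diameter is 7.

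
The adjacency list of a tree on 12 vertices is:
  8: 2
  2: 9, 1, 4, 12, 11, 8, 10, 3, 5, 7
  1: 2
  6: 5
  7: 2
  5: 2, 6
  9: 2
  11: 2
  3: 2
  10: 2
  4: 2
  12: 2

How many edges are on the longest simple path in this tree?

3

Starting from 6, a farthest node is 10 at distance 3.
One longest path: 6–5–2–10.
So the diameter is 3.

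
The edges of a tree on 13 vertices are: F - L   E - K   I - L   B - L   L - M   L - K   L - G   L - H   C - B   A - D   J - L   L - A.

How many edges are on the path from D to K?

3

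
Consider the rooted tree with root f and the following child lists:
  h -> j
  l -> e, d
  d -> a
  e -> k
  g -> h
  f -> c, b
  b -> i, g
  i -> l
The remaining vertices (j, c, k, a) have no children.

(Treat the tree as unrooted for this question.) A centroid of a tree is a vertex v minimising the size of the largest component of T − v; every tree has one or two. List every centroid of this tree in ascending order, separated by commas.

b, i

Delete i: the remaining components have sizes 6, 5. Max 6 ≤ 6, so i is a centroid.
b is adjacent to i and is also a centroid (the largest component after removing it is likewise 6).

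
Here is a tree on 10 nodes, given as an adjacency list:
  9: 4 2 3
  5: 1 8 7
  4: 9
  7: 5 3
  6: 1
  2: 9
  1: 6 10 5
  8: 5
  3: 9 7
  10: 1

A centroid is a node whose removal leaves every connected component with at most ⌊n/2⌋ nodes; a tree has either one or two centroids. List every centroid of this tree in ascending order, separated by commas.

5, 7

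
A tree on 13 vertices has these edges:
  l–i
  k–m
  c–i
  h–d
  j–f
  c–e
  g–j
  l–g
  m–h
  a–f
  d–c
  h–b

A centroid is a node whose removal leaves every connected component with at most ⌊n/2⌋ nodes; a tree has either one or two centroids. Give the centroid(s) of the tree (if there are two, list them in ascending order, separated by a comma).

c

Removing c splits the tree into components of sizes 6, 5, 1; the largest is 6 ≤ ⌊13/2⌋ = 6.
Every other node leaves some component of size > 6, so the centroid is unique.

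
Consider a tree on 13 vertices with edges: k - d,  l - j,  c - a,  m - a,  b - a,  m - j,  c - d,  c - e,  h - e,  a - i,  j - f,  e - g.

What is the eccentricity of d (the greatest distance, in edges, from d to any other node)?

5

A farthest node from d is f (l also at distance 5).
The path d-c-a-m-j-f has 5 edges.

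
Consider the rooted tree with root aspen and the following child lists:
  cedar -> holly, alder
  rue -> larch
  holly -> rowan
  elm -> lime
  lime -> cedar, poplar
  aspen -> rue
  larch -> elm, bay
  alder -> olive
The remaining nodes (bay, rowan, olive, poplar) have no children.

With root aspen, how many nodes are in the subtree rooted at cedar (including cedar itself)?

5

cedar's subtree: {cedar, alder, holly, olive, rowan}, size 5.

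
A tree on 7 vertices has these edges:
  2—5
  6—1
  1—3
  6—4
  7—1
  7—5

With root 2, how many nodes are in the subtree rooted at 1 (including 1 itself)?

4

1's subtree: {1, 6, 3, 4}, size 4.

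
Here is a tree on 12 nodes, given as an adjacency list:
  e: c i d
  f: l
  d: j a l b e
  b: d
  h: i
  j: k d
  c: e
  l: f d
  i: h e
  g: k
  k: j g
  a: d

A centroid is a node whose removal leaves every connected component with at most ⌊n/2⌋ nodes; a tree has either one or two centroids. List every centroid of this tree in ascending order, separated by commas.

Delete d: the remaining components have sizes 4, 3, 2, 1, 1. Max 4 ≤ 6, so d is a centroid.
No neighbour of d does as well, so d is the unique centroid.

d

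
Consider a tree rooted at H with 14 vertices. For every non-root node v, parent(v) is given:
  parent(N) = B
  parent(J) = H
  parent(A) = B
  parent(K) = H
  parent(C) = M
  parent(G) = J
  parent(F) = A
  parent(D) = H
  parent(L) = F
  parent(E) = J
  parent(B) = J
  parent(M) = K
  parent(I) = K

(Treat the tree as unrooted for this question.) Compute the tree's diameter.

8

A longest path is C - M - K - H - J - B - A - F - L, with 8 edges.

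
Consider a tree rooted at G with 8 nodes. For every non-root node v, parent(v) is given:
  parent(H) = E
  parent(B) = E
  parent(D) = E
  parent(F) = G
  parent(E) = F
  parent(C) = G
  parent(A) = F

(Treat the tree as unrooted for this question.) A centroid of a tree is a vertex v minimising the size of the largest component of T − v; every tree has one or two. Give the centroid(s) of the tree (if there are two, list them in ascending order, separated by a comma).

If E is removed the pieces have sizes 4, 1, 1, 1, all ≤ ⌊8/2⌋ = 4.
F is adjacent to E and is also a centroid (the largest component after removing it is likewise 4).

E, F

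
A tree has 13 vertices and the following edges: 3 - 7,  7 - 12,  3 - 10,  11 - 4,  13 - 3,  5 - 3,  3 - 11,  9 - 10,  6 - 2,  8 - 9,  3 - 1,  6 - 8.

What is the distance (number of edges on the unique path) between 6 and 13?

5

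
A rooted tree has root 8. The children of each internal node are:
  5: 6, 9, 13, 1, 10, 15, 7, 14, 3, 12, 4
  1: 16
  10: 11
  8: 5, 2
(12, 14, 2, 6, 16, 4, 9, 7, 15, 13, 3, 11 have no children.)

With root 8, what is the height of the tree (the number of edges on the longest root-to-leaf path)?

3

A deepest node is 16, reached by 8–5–1–16.
That path has 3 edges, so the height is 3.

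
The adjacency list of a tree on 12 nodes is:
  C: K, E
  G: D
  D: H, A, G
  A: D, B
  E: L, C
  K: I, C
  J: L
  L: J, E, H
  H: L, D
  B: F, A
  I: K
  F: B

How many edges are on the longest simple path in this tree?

Starting from I, a farthest node is F at distance 9.
One longest path: I–K–C–E–L–H–D–A–B–F.
So the diameter is 9.

9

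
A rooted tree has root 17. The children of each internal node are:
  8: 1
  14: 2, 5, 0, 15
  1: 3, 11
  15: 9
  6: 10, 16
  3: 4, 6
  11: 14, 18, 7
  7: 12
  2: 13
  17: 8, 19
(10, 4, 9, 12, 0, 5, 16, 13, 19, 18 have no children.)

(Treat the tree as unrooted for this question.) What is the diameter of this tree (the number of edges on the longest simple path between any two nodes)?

A longest path is 16–6–3–1–11–14–15–9, with 7 edges.

7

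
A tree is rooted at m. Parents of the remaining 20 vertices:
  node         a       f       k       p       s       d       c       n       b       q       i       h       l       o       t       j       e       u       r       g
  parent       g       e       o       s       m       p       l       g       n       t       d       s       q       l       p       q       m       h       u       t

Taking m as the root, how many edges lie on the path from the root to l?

5

m – s – p – t – q – l — 5 edges.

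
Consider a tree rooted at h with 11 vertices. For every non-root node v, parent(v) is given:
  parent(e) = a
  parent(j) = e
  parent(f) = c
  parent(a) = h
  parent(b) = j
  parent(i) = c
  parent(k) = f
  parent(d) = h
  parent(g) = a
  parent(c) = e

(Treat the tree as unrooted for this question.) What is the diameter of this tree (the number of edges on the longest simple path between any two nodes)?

6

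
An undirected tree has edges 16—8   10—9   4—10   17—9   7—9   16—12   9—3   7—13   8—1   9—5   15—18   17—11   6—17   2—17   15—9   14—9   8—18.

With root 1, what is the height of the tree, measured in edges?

6

4 sits deepest: 1–8–18–15–9–10–4 — 6 edges from the root.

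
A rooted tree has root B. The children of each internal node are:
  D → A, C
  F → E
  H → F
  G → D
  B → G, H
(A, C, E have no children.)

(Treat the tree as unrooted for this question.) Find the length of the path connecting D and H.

3

The path is D - G - B - H, which has 3 edges.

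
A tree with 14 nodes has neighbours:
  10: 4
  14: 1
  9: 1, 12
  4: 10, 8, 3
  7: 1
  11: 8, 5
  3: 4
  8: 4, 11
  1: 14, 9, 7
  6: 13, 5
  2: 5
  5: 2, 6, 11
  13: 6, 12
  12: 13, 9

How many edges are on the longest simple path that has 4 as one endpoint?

A farthest node from 4 is 14 (7 also at distance 9).
The path 4-8-11-5-6-13-12-9-1-14 has 9 edges.

9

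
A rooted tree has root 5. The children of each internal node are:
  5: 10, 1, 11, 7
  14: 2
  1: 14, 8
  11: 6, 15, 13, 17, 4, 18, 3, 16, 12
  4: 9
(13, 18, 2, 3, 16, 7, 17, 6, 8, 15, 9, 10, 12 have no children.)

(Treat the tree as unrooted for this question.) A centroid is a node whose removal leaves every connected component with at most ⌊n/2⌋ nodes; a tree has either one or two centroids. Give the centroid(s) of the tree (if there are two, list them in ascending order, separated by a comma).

11

Delete 11: the remaining components have sizes 7, 2, 1, 1, 1, 1, 1, 1, 1, 1. Max 7 ≤ 9, so 11 is a centroid.
No neighbour of 11 does as well, so 11 is the unique centroid.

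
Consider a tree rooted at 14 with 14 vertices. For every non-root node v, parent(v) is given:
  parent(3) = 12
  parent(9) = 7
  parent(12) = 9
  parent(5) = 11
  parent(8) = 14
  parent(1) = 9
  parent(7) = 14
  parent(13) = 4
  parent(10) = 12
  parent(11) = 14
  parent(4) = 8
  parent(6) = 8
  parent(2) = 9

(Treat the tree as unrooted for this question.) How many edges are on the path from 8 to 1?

Walking from 8: 8 – 14 – 7 – 9 – 1. Length 4.

4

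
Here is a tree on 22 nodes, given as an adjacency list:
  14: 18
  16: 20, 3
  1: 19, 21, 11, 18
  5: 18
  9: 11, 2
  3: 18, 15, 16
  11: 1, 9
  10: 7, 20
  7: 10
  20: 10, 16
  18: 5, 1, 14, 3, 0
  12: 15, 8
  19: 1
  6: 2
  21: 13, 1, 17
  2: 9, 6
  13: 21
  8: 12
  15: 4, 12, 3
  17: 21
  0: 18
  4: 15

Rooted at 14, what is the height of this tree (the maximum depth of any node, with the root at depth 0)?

6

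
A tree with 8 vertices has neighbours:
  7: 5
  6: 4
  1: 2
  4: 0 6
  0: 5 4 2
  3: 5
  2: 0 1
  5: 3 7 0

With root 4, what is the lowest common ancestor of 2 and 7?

Path 2→root: 2 0 4; path 7→root: 7 5 0 4.
First common node: 0.

0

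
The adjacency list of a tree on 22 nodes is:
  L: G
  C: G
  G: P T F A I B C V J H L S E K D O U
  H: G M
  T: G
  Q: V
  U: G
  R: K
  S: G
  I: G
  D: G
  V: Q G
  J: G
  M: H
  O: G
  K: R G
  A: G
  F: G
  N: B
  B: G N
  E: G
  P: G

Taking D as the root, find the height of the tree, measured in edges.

3

A deepest node is M, reached by D – G – H – M.
That path has 3 edges, so the height is 3.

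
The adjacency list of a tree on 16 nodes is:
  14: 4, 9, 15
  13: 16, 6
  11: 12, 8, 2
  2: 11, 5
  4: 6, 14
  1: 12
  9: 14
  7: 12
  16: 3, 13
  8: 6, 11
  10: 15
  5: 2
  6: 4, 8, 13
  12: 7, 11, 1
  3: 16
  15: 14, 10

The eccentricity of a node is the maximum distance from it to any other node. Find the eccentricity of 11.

Distances from 11 peak at 6, attained at 10.
11–8–6–4–14–15–10

6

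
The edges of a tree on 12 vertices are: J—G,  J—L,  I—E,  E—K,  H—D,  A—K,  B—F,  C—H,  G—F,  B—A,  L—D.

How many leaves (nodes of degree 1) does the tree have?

2

Degree-1 nodes: C, I — 2 of them.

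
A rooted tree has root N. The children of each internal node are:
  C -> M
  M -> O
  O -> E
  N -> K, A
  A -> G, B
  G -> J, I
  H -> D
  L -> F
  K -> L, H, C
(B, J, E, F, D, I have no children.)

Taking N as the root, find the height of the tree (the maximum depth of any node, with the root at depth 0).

5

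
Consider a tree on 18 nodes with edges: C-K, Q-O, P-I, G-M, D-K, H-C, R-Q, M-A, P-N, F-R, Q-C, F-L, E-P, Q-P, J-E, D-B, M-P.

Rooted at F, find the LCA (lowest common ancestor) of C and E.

Ancestors of C (toward the root): C, Q, R, F.
Ancestors of E: E, P, Q, R, F.
The deepest node appearing in both lists is Q.

Q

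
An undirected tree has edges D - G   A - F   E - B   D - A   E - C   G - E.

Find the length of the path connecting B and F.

B–E–G–D–A–F: 5 edges.

5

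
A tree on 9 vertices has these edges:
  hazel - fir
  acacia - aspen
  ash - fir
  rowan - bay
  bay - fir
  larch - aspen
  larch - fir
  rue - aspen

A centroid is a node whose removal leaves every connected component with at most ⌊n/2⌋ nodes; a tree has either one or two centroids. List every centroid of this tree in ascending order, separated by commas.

fir

If fir is removed the pieces have sizes 4, 2, 1, 1, all ≤ ⌊9/2⌋ = 4.
Every other node leaves some component of size > 4, so the centroid is unique.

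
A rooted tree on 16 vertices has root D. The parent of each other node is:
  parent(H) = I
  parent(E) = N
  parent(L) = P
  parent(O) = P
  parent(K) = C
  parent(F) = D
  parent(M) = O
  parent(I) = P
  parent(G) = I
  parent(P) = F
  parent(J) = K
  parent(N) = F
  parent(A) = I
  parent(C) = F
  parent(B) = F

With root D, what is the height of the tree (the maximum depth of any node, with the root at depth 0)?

A deepest node is G, reached by D – F – P – I – G.
That path has 4 edges, so the height is 4.

4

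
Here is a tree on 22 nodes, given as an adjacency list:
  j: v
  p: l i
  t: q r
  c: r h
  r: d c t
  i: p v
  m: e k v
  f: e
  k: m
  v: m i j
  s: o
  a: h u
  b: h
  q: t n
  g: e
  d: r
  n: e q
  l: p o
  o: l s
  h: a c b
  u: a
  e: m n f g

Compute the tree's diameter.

15

Starting from s, a farthest node is u at distance 15.
One longest path: s – o – l – p – i – v – m – e – n – q – t – r – c – h – a – u.
So the diameter is 15.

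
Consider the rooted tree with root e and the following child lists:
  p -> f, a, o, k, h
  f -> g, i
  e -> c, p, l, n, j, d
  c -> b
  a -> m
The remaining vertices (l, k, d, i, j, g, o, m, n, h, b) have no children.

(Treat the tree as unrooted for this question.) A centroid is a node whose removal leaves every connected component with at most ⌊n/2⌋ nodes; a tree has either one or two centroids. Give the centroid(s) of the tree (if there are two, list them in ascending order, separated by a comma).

Delete p: the remaining components have sizes 7, 3, 2, 1, 1, 1. Max 7 ≤ 8, so p is a centroid.
No neighbour of p does as well, so p is the unique centroid.

p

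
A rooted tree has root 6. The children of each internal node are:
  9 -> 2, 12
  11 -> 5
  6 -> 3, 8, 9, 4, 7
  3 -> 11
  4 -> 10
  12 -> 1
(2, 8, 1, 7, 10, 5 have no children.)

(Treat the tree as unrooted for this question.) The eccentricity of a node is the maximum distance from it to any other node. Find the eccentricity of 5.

6

The node farthest from 5 is 1, via 5 – 11 – 3 – 6 – 9 – 12 – 1 — 6 edges.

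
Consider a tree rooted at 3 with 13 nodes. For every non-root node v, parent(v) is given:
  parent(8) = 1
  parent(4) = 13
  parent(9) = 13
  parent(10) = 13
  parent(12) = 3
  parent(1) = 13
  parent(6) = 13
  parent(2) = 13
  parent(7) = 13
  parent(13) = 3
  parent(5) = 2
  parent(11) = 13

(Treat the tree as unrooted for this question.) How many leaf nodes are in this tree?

9

Degree-1 nodes: 4, 5, 6, 7, 8, 9, 10, 11, 12 — 9 of them.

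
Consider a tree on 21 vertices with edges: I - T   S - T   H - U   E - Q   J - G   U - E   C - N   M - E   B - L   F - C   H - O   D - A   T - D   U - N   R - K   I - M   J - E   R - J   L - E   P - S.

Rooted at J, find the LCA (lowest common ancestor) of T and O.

E

Path T→root: T I M E J; path O→root: O H U E J.
First common node: E.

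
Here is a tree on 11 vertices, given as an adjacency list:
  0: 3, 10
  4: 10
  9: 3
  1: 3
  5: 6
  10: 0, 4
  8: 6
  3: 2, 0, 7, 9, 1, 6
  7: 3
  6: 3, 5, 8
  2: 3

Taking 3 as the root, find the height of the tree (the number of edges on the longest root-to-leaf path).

3

A deepest node is 4, reached by 3 → 0 → 10 → 4.
That path has 3 edges, so the height is 3.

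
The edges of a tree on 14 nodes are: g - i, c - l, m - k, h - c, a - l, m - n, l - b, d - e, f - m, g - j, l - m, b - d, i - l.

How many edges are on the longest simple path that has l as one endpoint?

A farthest node from l is e (j also at distance 3).
The path l-b-d-e has 3 edges.

3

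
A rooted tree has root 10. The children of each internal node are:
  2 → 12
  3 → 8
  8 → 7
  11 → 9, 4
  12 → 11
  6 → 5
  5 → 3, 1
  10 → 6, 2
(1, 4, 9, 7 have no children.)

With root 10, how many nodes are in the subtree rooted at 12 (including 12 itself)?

4

Descendants of 12 (including itself): 12, 11, 4, 9. That's 4.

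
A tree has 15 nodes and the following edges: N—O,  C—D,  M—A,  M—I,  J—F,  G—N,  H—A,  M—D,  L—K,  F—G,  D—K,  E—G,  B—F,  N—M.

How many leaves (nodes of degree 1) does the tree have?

Degree-1 nodes: B, C, E, H, I, J, L, O — 8 of them.

8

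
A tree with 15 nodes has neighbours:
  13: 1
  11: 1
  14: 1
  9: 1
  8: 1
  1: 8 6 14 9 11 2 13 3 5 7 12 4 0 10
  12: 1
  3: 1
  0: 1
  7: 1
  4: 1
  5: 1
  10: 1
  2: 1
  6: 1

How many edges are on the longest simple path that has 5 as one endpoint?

2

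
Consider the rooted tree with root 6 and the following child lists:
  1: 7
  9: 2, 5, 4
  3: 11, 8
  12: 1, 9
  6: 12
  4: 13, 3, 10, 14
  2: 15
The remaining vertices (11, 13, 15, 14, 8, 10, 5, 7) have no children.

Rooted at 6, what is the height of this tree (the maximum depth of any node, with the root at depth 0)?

5

8 sits deepest: 6-12-9-4-3-8 — 5 edges from the root.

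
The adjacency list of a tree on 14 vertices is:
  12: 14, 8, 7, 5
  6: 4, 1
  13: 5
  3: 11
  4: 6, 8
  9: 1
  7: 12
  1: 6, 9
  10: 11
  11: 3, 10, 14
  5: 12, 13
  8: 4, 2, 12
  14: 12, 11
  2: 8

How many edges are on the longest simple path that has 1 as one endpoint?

The node farthest from 1 is 10 (3 also at distance 7), via 1-6-4-8-12-14-11-10 — 7 edges.

7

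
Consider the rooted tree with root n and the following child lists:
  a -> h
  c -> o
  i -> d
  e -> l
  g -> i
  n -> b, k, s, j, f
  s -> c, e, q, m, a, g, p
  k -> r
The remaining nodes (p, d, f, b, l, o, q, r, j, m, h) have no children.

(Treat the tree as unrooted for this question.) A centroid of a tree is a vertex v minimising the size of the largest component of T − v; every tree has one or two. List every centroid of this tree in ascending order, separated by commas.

s

Removing s splits the tree into components of sizes 6, 3, 2, 2, 2, 1, 1, 1; the largest is 6 ≤ ⌊19/2⌋ = 9.
No neighbour of s does as well, so s is the unique centroid.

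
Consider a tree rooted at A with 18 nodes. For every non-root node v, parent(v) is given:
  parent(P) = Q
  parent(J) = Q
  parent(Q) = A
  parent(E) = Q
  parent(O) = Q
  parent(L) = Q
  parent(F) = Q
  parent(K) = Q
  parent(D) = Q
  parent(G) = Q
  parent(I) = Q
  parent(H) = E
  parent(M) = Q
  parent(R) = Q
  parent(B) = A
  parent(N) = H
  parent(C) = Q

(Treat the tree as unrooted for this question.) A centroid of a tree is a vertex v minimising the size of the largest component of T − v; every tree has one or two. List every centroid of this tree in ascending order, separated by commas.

Q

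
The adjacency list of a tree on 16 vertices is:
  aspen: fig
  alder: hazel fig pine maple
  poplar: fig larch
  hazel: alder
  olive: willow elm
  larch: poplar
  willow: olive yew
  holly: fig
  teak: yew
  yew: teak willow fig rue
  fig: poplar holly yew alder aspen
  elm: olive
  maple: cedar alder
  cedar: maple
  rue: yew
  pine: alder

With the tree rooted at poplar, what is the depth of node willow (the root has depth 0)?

poplar – fig – yew – willow — 3 edges.

3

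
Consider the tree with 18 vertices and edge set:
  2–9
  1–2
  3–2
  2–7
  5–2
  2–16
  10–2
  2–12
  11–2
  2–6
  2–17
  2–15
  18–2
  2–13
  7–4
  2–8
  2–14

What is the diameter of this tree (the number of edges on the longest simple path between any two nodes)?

3

A longest path is 4–7–2–14, with 3 edges.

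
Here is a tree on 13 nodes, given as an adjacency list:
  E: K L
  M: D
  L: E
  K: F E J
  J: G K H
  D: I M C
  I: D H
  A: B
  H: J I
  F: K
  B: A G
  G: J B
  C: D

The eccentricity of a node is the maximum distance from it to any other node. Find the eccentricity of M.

7

A farthest node from M is L (A also at distance 7).
The path M-D-I-H-J-K-E-L has 7 edges.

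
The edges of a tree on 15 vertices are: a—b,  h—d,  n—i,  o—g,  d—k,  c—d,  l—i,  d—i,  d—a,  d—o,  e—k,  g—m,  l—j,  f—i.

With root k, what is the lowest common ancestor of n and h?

Ancestors of n (toward the root): n, i, d, k.
Ancestors of h: h, d, k.
The deepest node appearing in both lists is d.

d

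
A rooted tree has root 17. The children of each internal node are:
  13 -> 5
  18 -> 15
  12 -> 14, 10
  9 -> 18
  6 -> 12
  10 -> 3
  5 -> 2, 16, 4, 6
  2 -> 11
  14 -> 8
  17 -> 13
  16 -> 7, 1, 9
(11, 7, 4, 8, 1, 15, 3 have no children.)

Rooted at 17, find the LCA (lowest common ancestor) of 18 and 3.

5

Path 18→root: 18 9 16 5 13 17; path 3→root: 3 10 12 6 5 13 17.
First common node: 5.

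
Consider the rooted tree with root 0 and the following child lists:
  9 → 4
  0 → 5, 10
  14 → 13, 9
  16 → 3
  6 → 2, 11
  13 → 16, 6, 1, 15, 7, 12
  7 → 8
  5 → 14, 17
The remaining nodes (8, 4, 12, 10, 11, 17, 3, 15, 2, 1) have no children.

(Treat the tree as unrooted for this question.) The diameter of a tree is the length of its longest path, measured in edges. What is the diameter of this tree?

A longest path is 8 – 7 – 13 – 14 – 5 – 0 – 10, with 6 edges.

6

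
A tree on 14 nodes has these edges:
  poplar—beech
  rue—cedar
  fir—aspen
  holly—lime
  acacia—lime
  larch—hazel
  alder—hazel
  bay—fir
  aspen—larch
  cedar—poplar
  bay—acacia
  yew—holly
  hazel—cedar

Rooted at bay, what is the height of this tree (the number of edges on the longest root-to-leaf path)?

7

A deepest node is beech, reached by bay – fir – aspen – larch – hazel – cedar – poplar – beech.
That path has 7 edges, so the height is 7.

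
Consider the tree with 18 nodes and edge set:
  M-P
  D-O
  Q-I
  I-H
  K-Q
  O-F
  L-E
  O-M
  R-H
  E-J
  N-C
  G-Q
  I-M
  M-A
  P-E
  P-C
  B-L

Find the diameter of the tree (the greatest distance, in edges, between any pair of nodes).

7

Starting from B, a farthest node is K at distance 7.
One longest path: B – L – E – P – M – I – Q – K.
So the diameter is 7.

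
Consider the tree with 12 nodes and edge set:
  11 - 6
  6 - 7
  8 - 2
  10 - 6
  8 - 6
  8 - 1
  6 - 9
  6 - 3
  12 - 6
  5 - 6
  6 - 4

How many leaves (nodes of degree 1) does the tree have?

10

Degree-1 nodes: 1, 2, 3, 4, 5, 7, 9, 10, 11, 12 — 10 of them.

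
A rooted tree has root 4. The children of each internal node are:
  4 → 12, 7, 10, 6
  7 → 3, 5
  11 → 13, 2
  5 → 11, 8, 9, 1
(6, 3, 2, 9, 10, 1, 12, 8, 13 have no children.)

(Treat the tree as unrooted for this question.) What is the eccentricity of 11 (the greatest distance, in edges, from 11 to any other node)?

Distances from 11 peak at 4, attained at 12 (10, 6 also at distance 4).
11 – 5 – 7 – 4 – 12

4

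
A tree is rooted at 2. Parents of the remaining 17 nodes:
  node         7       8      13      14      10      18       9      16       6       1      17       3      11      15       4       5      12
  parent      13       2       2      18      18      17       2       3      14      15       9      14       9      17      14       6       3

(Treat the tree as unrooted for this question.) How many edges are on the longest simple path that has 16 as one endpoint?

8

The node farthest from 16 is 7, via 16-3-14-18-17-9-2-13-7 — 8 edges.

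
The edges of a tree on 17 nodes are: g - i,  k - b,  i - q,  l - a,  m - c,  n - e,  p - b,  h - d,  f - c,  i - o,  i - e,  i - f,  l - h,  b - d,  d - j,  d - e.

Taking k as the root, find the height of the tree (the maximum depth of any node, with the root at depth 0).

7

m sits deepest: k → b → d → e → i → f → c → m — 7 edges from the root.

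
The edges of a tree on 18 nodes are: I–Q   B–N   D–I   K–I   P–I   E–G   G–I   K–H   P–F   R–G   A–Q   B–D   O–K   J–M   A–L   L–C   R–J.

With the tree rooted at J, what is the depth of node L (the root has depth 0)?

6

Path from J to L: J–R–G–I–Q–A–L, which has 6 edges.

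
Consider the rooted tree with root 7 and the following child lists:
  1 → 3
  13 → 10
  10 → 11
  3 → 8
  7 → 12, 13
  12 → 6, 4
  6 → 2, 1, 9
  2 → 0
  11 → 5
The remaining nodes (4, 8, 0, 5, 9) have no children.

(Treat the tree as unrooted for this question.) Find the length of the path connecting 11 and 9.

Walking from 11: 11–10–13–7–12–6–9. Length 6.

6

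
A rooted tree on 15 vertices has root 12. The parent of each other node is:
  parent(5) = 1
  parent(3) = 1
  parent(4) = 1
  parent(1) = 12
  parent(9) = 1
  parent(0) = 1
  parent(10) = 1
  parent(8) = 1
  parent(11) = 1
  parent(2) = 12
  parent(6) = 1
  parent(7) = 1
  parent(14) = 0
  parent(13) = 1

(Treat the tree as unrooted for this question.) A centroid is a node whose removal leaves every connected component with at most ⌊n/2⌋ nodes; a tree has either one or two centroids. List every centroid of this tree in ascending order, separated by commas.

Delete 1: the remaining components have sizes 2, 2, 1, 1, 1, 1, 1, 1, 1, 1, 1, 1. Max 2 ≤ 7, so 1 is a centroid.
Every other node leaves some component of size > 7, so the centroid is unique.

1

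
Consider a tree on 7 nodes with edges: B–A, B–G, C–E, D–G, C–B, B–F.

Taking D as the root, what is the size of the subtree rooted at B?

B's subtree: {B, C, F, A, E}, size 5.

5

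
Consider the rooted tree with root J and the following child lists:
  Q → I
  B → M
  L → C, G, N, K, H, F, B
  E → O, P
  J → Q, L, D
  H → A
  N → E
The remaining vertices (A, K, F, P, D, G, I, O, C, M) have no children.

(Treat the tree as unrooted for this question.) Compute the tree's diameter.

Starting from O, a farthest node is I at distance 6.
One longest path: O – E – N – L – J – Q – I.
So the diameter is 6.

6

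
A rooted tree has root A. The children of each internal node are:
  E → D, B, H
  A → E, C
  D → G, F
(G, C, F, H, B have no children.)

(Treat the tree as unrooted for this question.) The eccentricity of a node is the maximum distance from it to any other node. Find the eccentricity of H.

3

Distances from H peak at 3, attained at C (F, G also at distance 3).
H – E – A – C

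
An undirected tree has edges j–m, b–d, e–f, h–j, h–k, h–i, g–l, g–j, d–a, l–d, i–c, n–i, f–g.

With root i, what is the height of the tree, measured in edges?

The longest root-to-leaf path is i-h-j-g-l-d-a (6 edges).

6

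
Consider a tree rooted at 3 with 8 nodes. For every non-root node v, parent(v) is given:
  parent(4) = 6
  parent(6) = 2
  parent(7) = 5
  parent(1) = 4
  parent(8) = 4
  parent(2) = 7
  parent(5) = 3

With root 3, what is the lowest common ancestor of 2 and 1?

2

Ancestors of 2 (toward the root): 2, 7, 5, 3.
Ancestors of 1: 1, 4, 6, 2, 7, 5, 3.
The deepest node appearing in both lists is 2.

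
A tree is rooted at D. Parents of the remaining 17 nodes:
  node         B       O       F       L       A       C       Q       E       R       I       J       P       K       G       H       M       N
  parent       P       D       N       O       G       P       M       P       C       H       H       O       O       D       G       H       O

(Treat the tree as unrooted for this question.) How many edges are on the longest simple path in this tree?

8

BFS from R reaches Q last, at distance 8; BFS from Q confirms no node is farther.
Path: R – C – P – O – D – G – H – M – Q.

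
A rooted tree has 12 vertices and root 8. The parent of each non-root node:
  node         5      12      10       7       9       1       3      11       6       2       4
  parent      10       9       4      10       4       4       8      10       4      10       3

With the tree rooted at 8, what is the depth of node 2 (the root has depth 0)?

Climbing from 2 to the root: 2 → 10 → 4 → 3 → 8. That's 4 steps.

4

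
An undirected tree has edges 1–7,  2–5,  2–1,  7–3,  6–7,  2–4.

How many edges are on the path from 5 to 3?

4

The path is 5 - 2 - 1 - 7 - 3, which has 4 edges.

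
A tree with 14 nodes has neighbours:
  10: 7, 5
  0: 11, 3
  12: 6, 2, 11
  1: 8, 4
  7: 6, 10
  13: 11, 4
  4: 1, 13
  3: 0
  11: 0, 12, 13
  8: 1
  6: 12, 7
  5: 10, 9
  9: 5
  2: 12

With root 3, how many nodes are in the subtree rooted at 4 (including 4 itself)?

The subtree rooted at 4 contains: 4, 1, 8 — 3 nodes.

3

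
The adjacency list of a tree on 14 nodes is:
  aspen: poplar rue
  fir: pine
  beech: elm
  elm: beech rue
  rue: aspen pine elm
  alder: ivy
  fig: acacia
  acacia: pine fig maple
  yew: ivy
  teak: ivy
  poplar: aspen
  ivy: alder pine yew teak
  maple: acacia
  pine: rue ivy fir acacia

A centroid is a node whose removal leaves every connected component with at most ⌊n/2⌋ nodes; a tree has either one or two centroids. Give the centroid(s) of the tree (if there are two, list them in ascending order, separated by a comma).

pine

Removing pine splits the tree into components of sizes 5, 4, 3, 1; the largest is 5 ≤ ⌊14/2⌋ = 7.
No neighbour of pine does as well, so pine is the unique centroid.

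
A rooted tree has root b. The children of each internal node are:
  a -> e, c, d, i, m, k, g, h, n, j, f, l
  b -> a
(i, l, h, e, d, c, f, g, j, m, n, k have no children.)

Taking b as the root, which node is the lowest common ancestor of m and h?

a

m's ancestor chain is m, a, b and h's is h, a, b; they first meet at a.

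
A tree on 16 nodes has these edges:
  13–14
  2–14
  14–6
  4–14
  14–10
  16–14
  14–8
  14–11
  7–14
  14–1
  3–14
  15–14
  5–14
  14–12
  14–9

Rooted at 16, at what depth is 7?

2

Climbing from 7 to the root: 7 – 14 – 16. That's 2 steps.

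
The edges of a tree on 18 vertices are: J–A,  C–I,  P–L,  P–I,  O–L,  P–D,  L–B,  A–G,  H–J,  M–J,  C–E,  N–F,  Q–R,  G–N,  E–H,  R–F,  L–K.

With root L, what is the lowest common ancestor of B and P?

Ancestors of B (toward the root): B, L.
Ancestors of P: P, L.
The deepest node appearing in both lists is L.

L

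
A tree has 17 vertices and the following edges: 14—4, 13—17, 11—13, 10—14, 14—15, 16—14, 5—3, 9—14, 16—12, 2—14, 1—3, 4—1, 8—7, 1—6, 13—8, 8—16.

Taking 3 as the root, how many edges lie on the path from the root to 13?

Climbing from 13 to the root: 13 – 8 – 16 – 14 – 4 – 1 – 3. That's 6 steps.

6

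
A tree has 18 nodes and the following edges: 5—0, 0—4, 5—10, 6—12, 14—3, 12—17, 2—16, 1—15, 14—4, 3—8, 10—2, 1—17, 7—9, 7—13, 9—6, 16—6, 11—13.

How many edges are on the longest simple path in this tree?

BFS from 11 reaches 8 last, at distance 13; BFS from 8 confirms no node is farther.
Path: 11 - 13 - 7 - 9 - 6 - 16 - 2 - 10 - 5 - 0 - 4 - 14 - 3 - 8.

13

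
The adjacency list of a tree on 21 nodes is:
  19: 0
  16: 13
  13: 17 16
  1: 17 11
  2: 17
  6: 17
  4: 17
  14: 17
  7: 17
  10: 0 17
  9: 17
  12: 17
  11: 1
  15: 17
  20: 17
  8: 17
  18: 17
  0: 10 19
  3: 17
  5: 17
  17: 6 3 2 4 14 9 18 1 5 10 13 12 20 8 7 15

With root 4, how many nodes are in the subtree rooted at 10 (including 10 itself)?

Descendants of 10 (including itself): 10, 0, 19. That's 3.

3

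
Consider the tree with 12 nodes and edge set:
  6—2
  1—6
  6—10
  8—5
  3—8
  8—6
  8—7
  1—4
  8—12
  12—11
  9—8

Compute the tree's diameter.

5

BFS from 4 reaches 11 last, at distance 5; BFS from 11 confirms no node is farther.
Path: 4 - 1 - 6 - 8 - 12 - 11.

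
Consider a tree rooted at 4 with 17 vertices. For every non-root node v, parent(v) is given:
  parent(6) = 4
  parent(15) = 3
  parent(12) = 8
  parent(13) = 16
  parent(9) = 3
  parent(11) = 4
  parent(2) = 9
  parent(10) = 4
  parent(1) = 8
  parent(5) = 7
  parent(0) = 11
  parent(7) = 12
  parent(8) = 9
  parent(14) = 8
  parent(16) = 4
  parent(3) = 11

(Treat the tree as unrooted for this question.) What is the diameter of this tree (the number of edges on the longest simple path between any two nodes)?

9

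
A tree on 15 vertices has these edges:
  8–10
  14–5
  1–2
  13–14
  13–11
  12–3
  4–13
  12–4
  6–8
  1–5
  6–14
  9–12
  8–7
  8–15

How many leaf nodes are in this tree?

Exactly 7 nodes have a single neighbour: 2, 3, 7, 9, 10, 11, 15.

7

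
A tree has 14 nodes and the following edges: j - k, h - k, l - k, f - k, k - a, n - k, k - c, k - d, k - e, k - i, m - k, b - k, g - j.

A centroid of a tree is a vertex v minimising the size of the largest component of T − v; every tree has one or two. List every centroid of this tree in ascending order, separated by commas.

k

Delete k: the remaining components have sizes 2, 1, 1, 1, 1, 1, 1, 1, 1, 1, 1, 1. Max 2 ≤ 7, so k is a centroid.
No neighbour of k does as well, so k is the unique centroid.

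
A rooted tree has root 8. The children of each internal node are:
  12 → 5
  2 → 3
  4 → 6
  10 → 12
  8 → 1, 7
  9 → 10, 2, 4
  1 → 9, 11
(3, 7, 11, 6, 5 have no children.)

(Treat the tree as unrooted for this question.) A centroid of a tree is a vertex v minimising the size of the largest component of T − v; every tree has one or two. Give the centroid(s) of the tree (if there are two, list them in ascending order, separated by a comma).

Delete 9: the remaining components have sizes 4, 3, 2, 2. Max 4 ≤ 6, so 9 is a centroid.
Every other node leaves some component of size > 6, so the centroid is unique.

9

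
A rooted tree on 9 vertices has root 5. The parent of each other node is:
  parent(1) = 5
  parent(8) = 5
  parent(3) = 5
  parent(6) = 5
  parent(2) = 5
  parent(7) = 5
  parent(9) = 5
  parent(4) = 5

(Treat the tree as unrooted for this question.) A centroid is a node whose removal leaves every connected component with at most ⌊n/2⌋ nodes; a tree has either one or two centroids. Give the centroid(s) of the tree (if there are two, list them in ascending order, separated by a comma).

5

If 5 is removed the pieces have sizes 1, 1, 1, 1, 1, 1, 1, 1, all ≤ ⌊9/2⌋ = 4.
Every other node leaves some component of size > 4, so the centroid is unique.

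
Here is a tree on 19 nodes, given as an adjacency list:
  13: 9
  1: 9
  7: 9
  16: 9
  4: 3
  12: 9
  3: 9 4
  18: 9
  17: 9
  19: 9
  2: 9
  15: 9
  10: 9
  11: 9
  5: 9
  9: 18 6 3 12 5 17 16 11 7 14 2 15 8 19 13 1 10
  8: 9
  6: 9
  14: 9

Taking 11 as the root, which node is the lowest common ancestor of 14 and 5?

9

14's ancestor chain is 14, 9, 11 and 5's is 5, 9, 11; they first meet at 9.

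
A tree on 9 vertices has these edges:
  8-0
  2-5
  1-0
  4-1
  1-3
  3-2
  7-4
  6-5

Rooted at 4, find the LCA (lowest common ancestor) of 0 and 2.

1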